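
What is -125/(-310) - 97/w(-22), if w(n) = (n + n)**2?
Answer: 21193/60016 ≈ 0.35312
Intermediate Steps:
w(n) = 4*n**2 (w(n) = (2*n)**2 = 4*n**2)
-125/(-310) - 97/w(-22) = -125/(-310) - 97/(4*(-22)**2) = -125*(-1/310) - 97/(4*484) = 25/62 - 97/1936 = 21193/60016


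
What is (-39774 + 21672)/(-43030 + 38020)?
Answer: 3017/835 ≈ 3.6132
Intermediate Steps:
(-39774 + 21672)/(-43030 + 38020) = -18102/(-5010) = -18102*(-1/5010) = 3017/835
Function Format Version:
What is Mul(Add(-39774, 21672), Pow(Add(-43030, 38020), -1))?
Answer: Rational(3017, 835) ≈ 3.6132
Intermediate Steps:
Mul(Add(-39774, 21672), Pow(Add(-43030, 38020), -1)) = Mul(-18102, Pow(-5010, -1)) = Mul(-18102, Rational(-1, 5010)) = Rational(3017, 835)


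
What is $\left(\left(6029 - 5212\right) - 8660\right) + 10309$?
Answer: $2466$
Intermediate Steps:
$\left(\left(6029 - 5212\right) - 8660\right) + 10309 = \left(817 - 8660\right) + 10309 = -7843 + 10309 = 2466$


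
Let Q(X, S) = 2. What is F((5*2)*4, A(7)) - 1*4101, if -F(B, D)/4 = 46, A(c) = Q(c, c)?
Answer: -4285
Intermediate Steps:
A(c) = 2
F(B, D) = -184 (F(B, D) = -4*46 = -184)
F((5*2)*4, A(7)) - 1*4101 = -184 - 1*4101 = -184 - 4101 = -4285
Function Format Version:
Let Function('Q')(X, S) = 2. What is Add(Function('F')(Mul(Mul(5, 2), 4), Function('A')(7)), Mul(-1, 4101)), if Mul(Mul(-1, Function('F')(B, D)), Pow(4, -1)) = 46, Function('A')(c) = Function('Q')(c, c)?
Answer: -4285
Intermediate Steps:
Function('A')(c) = 2
Function('F')(B, D) = -184 (Function('F')(B, D) = Mul(-4, 46) = -184)
Add(Function('F')(Mul(Mul(5, 2), 4), Function('A')(7)), Mul(-1, 4101)) = Add(-184, Mul(-1, 4101)) = Add(-184, -4101) = -4285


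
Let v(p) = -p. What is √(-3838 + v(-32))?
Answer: I*√3806 ≈ 61.693*I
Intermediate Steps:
√(-3838 + v(-32)) = √(-3838 - 1*(-32)) = √(-3838 + 32) = √(-3806) = I*√3806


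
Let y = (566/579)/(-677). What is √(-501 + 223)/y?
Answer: -391983*I*√278/566 ≈ -11547.0*I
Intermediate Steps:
y = -566/391983 (y = (566*(1/579))*(-1/677) = (566/579)*(-1/677) = -566/391983 ≈ -0.0014439)
√(-501 + 223)/y = √(-501 + 223)/(-566/391983) = √(-278)*(-391983/566) = (I*√278)*(-391983/566) = -391983*I*√278/566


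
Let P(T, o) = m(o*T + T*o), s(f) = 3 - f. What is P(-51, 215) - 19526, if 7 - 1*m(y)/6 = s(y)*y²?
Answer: -63288755009684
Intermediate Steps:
m(y) = 42 - 6*y²*(3 - y) (m(y) = 42 - 6*(3 - y)*y² = 42 - 6*y²*(3 - y))
P(T, o) = 42 + 24*T²*o²*(-3 + 2*T*o) (P(T, o) = 42 + 6*(o*T + T*o)²*(-3 + (o*T + T*o)) = 42 + 6*(T*o + T*o)²*(-3 + (T*o + T*o)) = 42 + 6*(2*T*o)²*(-3 + 2*T*o) = 42 + 6*(4*T²*o²)*(-3 + 2*T*o) = 42 + 24*T²*o²*(-3 + 2*T*o))
P(-51, 215) - 19526 = (42 + 24*(-51)²*215²*(-3 + 2*(-51)*215)) - 19526 = (42 + 24*2601*46225*(-3 - 21930)) - 19526 = (42 + 24*2601*46225*(-21933)) - 19526 = (42 - 63288754990200) - 19526 = -63288754990158 - 19526 = -63288755009684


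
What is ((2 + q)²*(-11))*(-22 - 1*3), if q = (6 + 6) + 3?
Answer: 79475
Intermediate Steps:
q = 15 (q = 12 + 3 = 15)
((2 + q)²*(-11))*(-22 - 1*3) = ((2 + 15)²*(-11))*(-22 - 1*3) = (17²*(-11))*(-22 - 3) = (289*(-11))*(-25) = -3179*(-25) = 79475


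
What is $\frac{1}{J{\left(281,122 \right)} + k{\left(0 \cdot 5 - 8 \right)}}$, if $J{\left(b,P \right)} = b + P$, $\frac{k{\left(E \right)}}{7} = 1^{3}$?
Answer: $\frac{1}{410} \approx 0.002439$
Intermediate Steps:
$k{\left(E \right)} = 7$ ($k{\left(E \right)} = 7 \cdot 1^{3} = 7 \cdot 1 = 7$)
$J{\left(b,P \right)} = P + b$
$\frac{1}{J{\left(281,122 \right)} + k{\left(0 \cdot 5 - 8 \right)}} = \frac{1}{\left(122 + 281\right) + 7} = \frac{1}{403 + 7} = \frac{1}{410}$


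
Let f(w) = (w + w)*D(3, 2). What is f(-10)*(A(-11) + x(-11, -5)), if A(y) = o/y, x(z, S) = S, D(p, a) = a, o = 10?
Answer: 2600/11 ≈ 236.36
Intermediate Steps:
f(w) = 4*w (f(w) = (w + w)*2 = (2*w)*2 = 4*w)
A(y) = 10/y
f(-10)*(A(-11) + x(-11, -5)) = (4*(-10))*(10/(-11) - 5) = -40*(10*(-1/11) - 5) = -40*(-10/11 - 5) = -40*(-65/11) = 2600/11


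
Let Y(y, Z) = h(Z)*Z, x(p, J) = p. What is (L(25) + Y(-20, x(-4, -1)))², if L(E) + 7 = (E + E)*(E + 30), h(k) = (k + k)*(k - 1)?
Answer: 6671889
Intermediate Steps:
h(k) = 2*k*(-1 + k) (h(k) = (2*k)*(-1 + k) = 2*k*(-1 + k))
L(E) = -7 + 2*E*(30 + E) (L(E) = -7 + (E + E)*(E + 30) = -7 + (2*E)*(30 + E) = -7 + 2*E*(30 + E))
Y(y, Z) = 2*Z²*(-1 + Z) (Y(y, Z) = (2*Z*(-1 + Z))*Z = 2*Z²*(-1 + Z))
(L(25) + Y(-20, x(-4, -1)))² = ((-7 + 2*25² + 60*25) + 2*(-4)²*(-1 - 4))² = ((-7 + 2*625 + 1500) + 2*16*(-5))² = ((-7 + 1250 + 1500) - 160)² = (2743 - 160)² = 2583² = 6671889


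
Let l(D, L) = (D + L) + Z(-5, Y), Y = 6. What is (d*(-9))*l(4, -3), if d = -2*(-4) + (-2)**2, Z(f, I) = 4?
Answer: -540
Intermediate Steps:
l(D, L) = 4 + D + L (l(D, L) = (D + L) + 4 = 4 + D + L)
d = 12 (d = 8 + 4 = 12)
(d*(-9))*l(4, -3) = (12*(-9))*(4 + 4 - 3) = -108*5 = -540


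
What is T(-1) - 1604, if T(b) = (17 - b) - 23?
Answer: -1609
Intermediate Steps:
T(b) = -6 - b
T(-1) - 1604 = (-6 - 1*(-1)) - 1604 = (-6 + 1) - 1604 = -5 - 1604 = -1609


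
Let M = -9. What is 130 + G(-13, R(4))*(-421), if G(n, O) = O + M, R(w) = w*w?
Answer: -2817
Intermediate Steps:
R(w) = w²
G(n, O) = -9 + O (G(n, O) = O - 9 = -9 + O)
130 + G(-13, R(4))*(-421) = 130 + (-9 + 4²)*(-421) = 130 + (-9 + 16)*(-421) = 130 + 7*(-421) = 130 - 2947 = -2817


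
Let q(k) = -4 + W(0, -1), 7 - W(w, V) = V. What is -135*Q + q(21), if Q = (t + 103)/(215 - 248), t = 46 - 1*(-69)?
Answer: 9854/11 ≈ 895.82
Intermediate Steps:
t = 115 (t = 46 + 69 = 115)
W(w, V) = 7 - V
q(k) = 4 (q(k) = -4 + (7 - 1*(-1)) = -4 + (7 + 1) = -4 + 8 = 4)
Q = -218/33 (Q = (115 + 103)/(215 - 248) = 218/(-33) = 218*(-1/33) = -218/33 ≈ -6.6061)
-135*Q + q(21) = -135*(-218/33) + 4 = 9810/11 + 4 = 9854/11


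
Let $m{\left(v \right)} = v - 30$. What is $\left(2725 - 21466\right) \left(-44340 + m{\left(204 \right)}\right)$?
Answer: $827715006$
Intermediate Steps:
$m{\left(v \right)} = -30 + v$ ($m{\left(v \right)} = v - 30 = -30 + v$)
$\left(2725 - 21466\right) \left(-44340 + m{\left(204 \right)}\right) = \left(2725 - 21466\right) \left(-44340 + \left(-30 + 204\right)\right) = - 18741 \left(-44340 + 174\right) = \left(-18741\right) \left(-44166\right) = 827715006$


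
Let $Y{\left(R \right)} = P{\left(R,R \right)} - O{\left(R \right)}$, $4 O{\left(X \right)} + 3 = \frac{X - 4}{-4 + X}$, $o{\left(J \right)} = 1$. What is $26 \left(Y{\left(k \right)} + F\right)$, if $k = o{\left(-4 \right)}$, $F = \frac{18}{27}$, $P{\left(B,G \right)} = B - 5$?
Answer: $- \frac{221}{3} \approx -73.667$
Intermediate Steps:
$P{\left(B,G \right)} = -5 + B$
$O{\left(X \right)} = - \frac{1}{2}$ ($O{\left(X \right)} = - \frac{3}{4} + \frac{\left(X - 4\right) \frac{1}{-4 + X}}{4} = - \frac{3}{4} + \frac{\left(-4 + X\right) \frac{1}{-4 + X}}{4} = - \frac{3}{4} + \frac{1}{4} \cdot 1 = - \frac{3}{4} + \frac{1}{4} = - \frac{1}{2}$)
$F = \frac{2}{3}$ ($F = 18 \cdot \frac{1}{27} = \frac{2}{3} \approx 0.66667$)
$k = 1$
$Y{\left(R \right)} = - \frac{9}{2} + R$ ($Y{\left(R \right)} = \left(-5 + R\right) - - \frac{1}{2} = \left(-5 + R\right) + \frac{1}{2} = - \frac{9}{2} + R$)
$26 \left(Y{\left(k \right)} + F\right) = 26 \left(\left(- \frac{9}{2} + 1\right) + \frac{2}{3}\right) = 26 \left(- \frac{7}{2} + \frac{2}{3}\right) = 26 \left(- \frac{17}{6}\right) = - \frac{221}{3}$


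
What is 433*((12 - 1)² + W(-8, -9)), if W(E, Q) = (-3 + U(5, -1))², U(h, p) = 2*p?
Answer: 63218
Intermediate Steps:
W(E, Q) = 25 (W(E, Q) = (-3 + 2*(-1))² = (-3 - 2)² = (-5)² = 25)
433*((12 - 1)² + W(-8, -9)) = 433*((12 - 1)² + 25) = 433*(11² + 25) = 433*(121 + 25) = 433*146 = 63218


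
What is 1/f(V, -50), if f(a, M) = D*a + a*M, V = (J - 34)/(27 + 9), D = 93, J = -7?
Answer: -36/1763 ≈ -0.020420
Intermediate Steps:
V = -41/36 (V = (-7 - 34)/(27 + 9) = -41/36 ≈ -1.1389)
f(a, M) = 93*a + M*a (f(a, M) = 93*a + a*M = 93*a + M*a)
1/f(V, -50) = 1/(-41*(93 - 50)/36) = 1/(-41/36*43) = 1/(-1763/36) = -36/1763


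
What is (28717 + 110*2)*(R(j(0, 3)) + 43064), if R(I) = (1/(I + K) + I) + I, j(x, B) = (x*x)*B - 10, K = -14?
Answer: 29893512535/24 ≈ 1.2456e+9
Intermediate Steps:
j(x, B) = -10 + B*x**2 (j(x, B) = x**2*B - 10 = B*x**2 - 10 = -10 + B*x**2)
R(I) = 1/(-14 + I) + 2*I (R(I) = (1/(I - 14) + I) + I = (1/(-14 + I) + I) + I = (I + 1/(-14 + I)) + I = 1/(-14 + I) + 2*I)
(28717 + 110*2)*(R(j(0, 3)) + 43064) = (28717 + 110*2)*((1 - 28*(-10 + 3*0**2) + 2*(-10 + 3*0**2)**2)/(-14 + (-10 + 3*0**2)) + 43064) = (28717 + 220)*((1 - 28*(-10 + 3*0) + 2*(-10 + 3*0)**2)/(-14 + (-10 + 3*0)) + 43064) = 28937*((1 - 28*(-10 + 0) + 2*(-10 + 0)**2)/(-14 + (-10 + 0)) + 43064) = 28937*((1 - 28*(-10) + 2*(-10)**2)/(-14 - 10) + 43064) = 28937*((1 + 280 + 2*100)/(-24) + 43064) = 28937*(-(1 + 280 + 200)/24 + 43064) = 28937*(-1/24*481 + 43064) = 28937*(-481/24 + 43064) = 28937*(1033055/24) = 29893512535/24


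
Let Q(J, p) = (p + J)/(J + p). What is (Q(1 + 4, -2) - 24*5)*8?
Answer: -952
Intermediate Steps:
Q(J, p) = 1 (Q(J, p) = (J + p)/(J + p) = 1)
(Q(1 + 4, -2) - 24*5)*8 = (1 - 24*5)*8 = (1 - 120)*8 = -119*8 = -952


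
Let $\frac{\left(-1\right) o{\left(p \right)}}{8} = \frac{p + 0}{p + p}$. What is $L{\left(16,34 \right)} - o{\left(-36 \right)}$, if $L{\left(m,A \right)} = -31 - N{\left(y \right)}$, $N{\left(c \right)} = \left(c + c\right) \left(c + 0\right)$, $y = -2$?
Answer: $-35$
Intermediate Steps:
$N{\left(c \right)} = 2 c^{2}$ ($N{\left(c \right)} = 2 c c = 2 c^{2}$)
$o{\left(p \right)} = -4$ ($o{\left(p \right)} = - 8 \frac{p + 0}{p + p} = - 8 \frac{p}{2 p} = - 8 p \frac{1}{2 p} = \left(-8\right) \frac{1}{2} = -4$)
$L{\left(m,A \right)} = -39$ ($L{\left(m,A \right)} = -31 - 2 \left(-2\right)^{2} = -31 - 2 \cdot 4 = -31 - 8 = -39$)
$L{\left(16,34 \right)} - o{\left(-36 \right)} = -39 - -4 = -39 + 4 = -35$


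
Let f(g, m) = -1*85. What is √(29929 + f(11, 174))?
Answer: 6*√829 ≈ 172.75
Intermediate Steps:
f(g, m) = -85
√(29929 + f(11, 174)) = √(29929 - 85) = √29844 = 6*√829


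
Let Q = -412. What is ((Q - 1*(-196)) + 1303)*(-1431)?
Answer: -1555497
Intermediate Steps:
((Q - 1*(-196)) + 1303)*(-1431) = ((-412 - 1*(-196)) + 1303)*(-1431) = ((-412 + 196) + 1303)*(-1431) = (-216 + 1303)*(-1431) = 1087*(-1431) = -1555497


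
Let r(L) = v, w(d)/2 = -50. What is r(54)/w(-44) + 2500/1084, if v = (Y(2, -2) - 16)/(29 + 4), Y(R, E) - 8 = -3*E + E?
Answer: 515896/223575 ≈ 2.3075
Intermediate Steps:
w(d) = -100 (w(d) = 2*(-50) = -100)
Y(R, E) = 8 - 2*E (Y(R, E) = 8 + (-3*E + E) = 8 - 2*E)
v = -4/33 (v = ((8 - 2*(-2)) - 16)/(29 + 4) = ((8 + 4) - 16)/33 = (12 - 16)*(1/33) = -4*1/33 = -4/33 ≈ -0.12121)
r(L) = -4/33
r(54)/w(-44) + 2500/1084 = -4/33/(-100) + 2500/1084 = -4/33*(-1/100) + 2500*(1/1084) = 1/825 + 625/271 = 515896/223575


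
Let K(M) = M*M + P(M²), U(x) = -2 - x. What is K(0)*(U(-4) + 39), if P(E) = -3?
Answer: -123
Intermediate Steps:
K(M) = -3 + M² (K(M) = M*M - 3 = M² - 3 = -3 + M²)
K(0)*(U(-4) + 39) = (-3 + 0²)*((-2 - 1*(-4)) + 39) = (-3 + 0)*((-2 + 4) + 39) = -3*(2 + 39) = -3*41 = -123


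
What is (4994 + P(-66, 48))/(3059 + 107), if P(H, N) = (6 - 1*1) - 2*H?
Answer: 5131/3166 ≈ 1.6207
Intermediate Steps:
P(H, N) = 5 - 2*H (P(H, N) = (6 - 1) - 2*H = 5 - 2*H)
(4994 + P(-66, 48))/(3059 + 107) = (4994 + (5 - 2*(-66)))/(3059 + 107) = (4994 + (5 + 132))/3166 = (4994 + 137)*(1/3166) = 5131*(1/3166) = 5131/3166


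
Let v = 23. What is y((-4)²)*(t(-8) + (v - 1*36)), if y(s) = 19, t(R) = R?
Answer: -399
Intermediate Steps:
y((-4)²)*(t(-8) + (v - 1*36)) = 19*(-8 + (23 - 1*36)) = 19*(-8 + (23 - 36)) = 19*(-8 - 13) = 19*(-21) = -399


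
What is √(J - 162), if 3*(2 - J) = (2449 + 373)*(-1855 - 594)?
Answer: √20731794/3 ≈ 1517.7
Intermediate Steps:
J = 6911084/3 (J = 2 - (2449 + 373)*(-1855 - 594)/3 = 2 - 2822*(-2449)/3 = 2 - ⅓*(-6911078) = 2 + 6911078/3 = 6911084/3 ≈ 2.3037e+6)
√(J - 162) = √(6911084/3 - 162) = √(6910598/3) = √20731794/3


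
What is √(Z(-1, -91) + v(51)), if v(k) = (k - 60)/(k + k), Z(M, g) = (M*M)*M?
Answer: I*√1258/34 ≈ 1.0432*I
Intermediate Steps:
Z(M, g) = M³ (Z(M, g) = M²*M = M³)
v(k) = (-60 + k)/(2*k) (v(k) = (-60 + k)/((2*k)) = (-60 + k)*(1/(2*k)) = (-60 + k)/(2*k))
√(Z(-1, -91) + v(51)) = √((-1)³ + (½)*(-60 + 51)/51) = √(-1 + (½)*(1/51)*(-9)) = √(-1 - 3/34) = √(-37/34) = I*√1258/34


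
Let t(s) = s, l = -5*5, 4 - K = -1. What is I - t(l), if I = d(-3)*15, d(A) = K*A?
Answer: -200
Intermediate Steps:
K = 5 (K = 4 - 1*(-1) = 4 + 1 = 5)
l = -25
d(A) = 5*A
I = -225 (I = (5*(-3))*15 = -15*15 = -225)
I - t(l) = -225 - 1*(-25) = -225 + 25 = -200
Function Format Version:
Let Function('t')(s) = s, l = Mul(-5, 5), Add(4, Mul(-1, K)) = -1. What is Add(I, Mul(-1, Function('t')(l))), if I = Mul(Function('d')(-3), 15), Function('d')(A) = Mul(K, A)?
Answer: -200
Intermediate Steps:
K = 5 (K = Add(4, Mul(-1, -1)) = Add(4, 1) = 5)
l = -25
Function('d')(A) = Mul(5, A)
I = -225 (I = Mul(Mul(5, -3), 15) = Mul(-15, 15) = -225)
Add(I, Mul(-1, Function('t')(l))) = Add(-225, Mul(-1, -25)) = Add(-225, 25) = -200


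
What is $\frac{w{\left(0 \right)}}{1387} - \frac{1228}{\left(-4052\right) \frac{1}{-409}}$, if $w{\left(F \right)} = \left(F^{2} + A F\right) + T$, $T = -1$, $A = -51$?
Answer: $- \frac{174156894}{1405031} \approx -123.95$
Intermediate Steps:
$w{\left(F \right)} = -1 + F^{2} - 51 F$ ($w{\left(F \right)} = \left(F^{2} - 51 F\right) - 1 = -1 + F^{2} - 51 F$)
$\frac{w{\left(0 \right)}}{1387} - \frac{1228}{\left(-4052\right) \frac{1}{-409}} = \frac{-1 + 0^{2} - 0}{1387} - \frac{1228}{\left(-4052\right) \frac{1}{-409}} = \left(-1 + 0 + 0\right) \frac{1}{1387} - \frac{1228}{\left(-4052\right) \left(- \frac{1}{409}\right)} = \left(-1\right) \frac{1}{1387} - \frac{1228}{\frac{4052}{409}} = - \frac{1}{1387} - \frac{125563}{1013} = - \frac{174156894}{1405031}$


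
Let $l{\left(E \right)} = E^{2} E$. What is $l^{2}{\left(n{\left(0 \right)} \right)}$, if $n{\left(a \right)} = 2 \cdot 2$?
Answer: $4096$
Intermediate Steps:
$n{\left(a \right)} = 4$
$l{\left(E \right)} = E^{3}$
$l^{2}{\left(n{\left(0 \right)} \right)} = \left(4^{3}\right)^{2} = 64^{2} = 4096$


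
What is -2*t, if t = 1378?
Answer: -2756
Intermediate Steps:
-2*t = -2*1378 = -2756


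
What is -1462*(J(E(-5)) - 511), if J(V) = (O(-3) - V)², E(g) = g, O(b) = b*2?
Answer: 745620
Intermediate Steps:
O(b) = 2*b
J(V) = (-6 - V)² (J(V) = (2*(-3) - V)² = (-6 - V)²)
-1462*(J(E(-5)) - 511) = -1462*((6 - 5)² - 511) = -1462*(1² - 511) = -1462*(1 - 511) = -1462*(-510) = 745620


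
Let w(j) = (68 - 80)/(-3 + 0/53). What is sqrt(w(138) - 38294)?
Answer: I*sqrt(38290) ≈ 195.68*I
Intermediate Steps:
w(j) = 4 (w(j) = -12/(-3 + 0*(1/53)) = -12/(-3 + 0) = -12/(-3) = -12*(-1/3) = 4)
sqrt(w(138) - 38294) = sqrt(4 - 38294) = sqrt(-38290) = I*sqrt(38290)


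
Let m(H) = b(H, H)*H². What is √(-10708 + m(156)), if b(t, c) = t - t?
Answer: 2*I*√2677 ≈ 103.48*I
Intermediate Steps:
b(t, c) = 0
m(H) = 0 (m(H) = 0*H² = 0)
√(-10708 + m(156)) = √(-10708 + 0) = √(-10708) = 2*I*√2677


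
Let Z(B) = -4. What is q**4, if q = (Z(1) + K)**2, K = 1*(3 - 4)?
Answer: 390625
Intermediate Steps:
K = -1 (K = 1*(-1) = -1)
q = 25 (q = (-4 - 1)**2 = (-5)**2 = 25)
q**4 = 25**4 = 390625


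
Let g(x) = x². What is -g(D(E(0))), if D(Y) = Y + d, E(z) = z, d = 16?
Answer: -256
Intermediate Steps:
D(Y) = 16 + Y (D(Y) = Y + 16 = 16 + Y)
-g(D(E(0))) = -(16 + 0)² = -1*16² = -1*256 = -256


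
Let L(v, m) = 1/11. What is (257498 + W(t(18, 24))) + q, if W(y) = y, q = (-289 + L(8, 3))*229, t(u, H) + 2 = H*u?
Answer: 2109446/11 ≈ 1.9177e+5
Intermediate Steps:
L(v, m) = 1/11
t(u, H) = -2 + H*u
q = -727762/11 (q = (-289 + 1/11)*229 = -3178/11*229 = -727762/11 ≈ -66160.)
(257498 + W(t(18, 24))) + q = (257498 + (-2 + 24*18)) - 727762/11 = (257498 + (-2 + 432)) - 727762/11 = (257498 + 430) - 727762/11 = 257928 - 727762/11 = 2109446/11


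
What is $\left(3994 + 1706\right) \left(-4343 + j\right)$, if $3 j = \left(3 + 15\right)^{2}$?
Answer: $-24139500$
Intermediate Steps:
$j = 108$ ($j = \frac{\left(3 + 15\right)^{2}}{3} = \frac{18^{2}}{3} = \frac{1}{3} \cdot 324 = 108$)
$\left(3994 + 1706\right) \left(-4343 + j\right) = \left(3994 + 1706\right) \left(-4343 + 108\right) = 5700 \left(-4235\right) = -24139500$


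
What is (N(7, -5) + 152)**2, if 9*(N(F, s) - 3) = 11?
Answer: 1976836/81 ≈ 24405.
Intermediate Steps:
N(F, s) = 38/9 (N(F, s) = 3 + (1/9)*11 = 3 + 11/9 = 38/9)
(N(7, -5) + 152)**2 = (38/9 + 152)**2 = (1406/9)**2 = 1976836/81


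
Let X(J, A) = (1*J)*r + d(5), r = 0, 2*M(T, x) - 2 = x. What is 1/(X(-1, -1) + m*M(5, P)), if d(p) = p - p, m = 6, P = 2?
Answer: 1/12 ≈ 0.083333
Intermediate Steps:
M(T, x) = 1 + x/2
d(p) = 0
X(J, A) = 0 (X(J, A) = (1*J)*0 + 0 = J*0 + 0 = 0 + 0 = 0)
1/(X(-1, -1) + m*M(5, P)) = 1/(0 + 6*(1 + (½)*2)) = 1/(0 + 6*(1 + 1)) = 1/(0 + 6*2) = 1/(0 + 12) = 1/12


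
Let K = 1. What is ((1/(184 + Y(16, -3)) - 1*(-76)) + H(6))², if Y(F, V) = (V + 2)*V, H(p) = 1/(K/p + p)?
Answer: 277732162009/47872561 ≈ 5801.5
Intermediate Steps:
H(p) = 1/(p + 1/p) (H(p) = 1/(1/p + p) = 1/(p + 1/p))
Y(F, V) = V*(2 + V) (Y(F, V) = (2 + V)*V = V*(2 + V))
((1/(184 + Y(16, -3)) - 1*(-76)) + H(6))² = ((1/(184 - 3*(2 - 3)) - 1*(-76)) + 6/(1 + 6²))² = ((1/(184 - 3*(-1)) + 76) + 6/(1 + 36))² = ((1/(184 + 3) + 76) + 6/37)² = ((1/187 + 76) + 6*(1/37))² = ((1/187 + 76) + 6/37)² = (14213/187 + 6/37)² = (527003/6919)² = 277732162009/47872561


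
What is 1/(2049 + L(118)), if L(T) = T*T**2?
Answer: 1/1645081 ≈ 6.0787e-7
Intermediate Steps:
L(T) = T**3
1/(2049 + L(118)) = 1/(2049 + 118**3) = 1/(2049 + 1643032) = 1/1645081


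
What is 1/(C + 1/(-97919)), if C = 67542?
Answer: 97919/6613645097 ≈ 1.4806e-5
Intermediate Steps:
1/(C + 1/(-97919)) = 1/(67542 + 1/(-97919)) = 1/(67542 - 1/97919) = 1/(6613645097/97919) = 97919/6613645097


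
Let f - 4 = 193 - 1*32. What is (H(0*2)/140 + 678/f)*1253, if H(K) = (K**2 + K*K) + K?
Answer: 283178/55 ≈ 5148.7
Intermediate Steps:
H(K) = K + 2*K**2 (H(K) = (K**2 + K**2) + K = 2*K**2 + K = K + 2*K**2)
f = 165 (f = 4 + (193 - 1*32) = 4 + (193 - 32) = 4 + 161 = 165)
(H(0*2)/140 + 678/f)*1253 = (((0*2)*(1 + 2*(0*2)))/140 + 678/165)*1253 = ((0*(1 + 2*0))*(1/140) + 678*(1/165))*1253 = ((0*(1 + 0))*(1/140) + 226/55)*1253 = ((0*1)*(1/140) + 226/55)*1253 = (0*(1/140) + 226/55)*1253 = (0 + 226/55)*1253 = (226/55)*1253 = 283178/55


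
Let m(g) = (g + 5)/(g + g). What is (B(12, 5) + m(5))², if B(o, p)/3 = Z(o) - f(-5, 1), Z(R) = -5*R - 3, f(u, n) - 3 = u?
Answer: 33124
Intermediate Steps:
f(u, n) = 3 + u
Z(R) = -3 - 5*R
m(g) = (5 + g)/(2*g) (m(g) = (5 + g)/((2*g)) = (5 + g)*(1/(2*g)) = (5 + g)/(2*g))
B(o, p) = -3 - 15*o (B(o, p) = 3*((-3 - 5*o) - (3 - 5)) = 3*((-3 - 5*o) - 1*(-2)) = 3*((-3 - 5*o) + 2) = 3*(-1 - 5*o) = -3 - 15*o)
(B(12, 5) + m(5))² = ((-3 - 15*12) + (½)*(5 + 5)/5)² = ((-3 - 180) + (½)*(⅕)*10)² = (-183 + 1)² = (-182)² = 33124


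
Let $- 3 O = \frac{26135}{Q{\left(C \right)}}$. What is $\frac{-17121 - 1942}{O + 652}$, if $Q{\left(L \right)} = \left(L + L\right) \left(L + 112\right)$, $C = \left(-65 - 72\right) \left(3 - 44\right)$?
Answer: $- \frac{3680660363754}{125887324081} \approx -29.238$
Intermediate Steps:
$C = 5617$ ($C = \left(-137\right) \left(-41\right) = 5617$)
$Q{\left(L \right)} = 2 L \left(112 + L\right)$
$O = - \frac{26135}{193078758}$ ($O = - \frac{26135 \frac{1}{2 \cdot 5617 \left(112 + 5617\right)}}{3} = - \frac{26135 \frac{1}{2 \cdot 5617 \cdot 5729}}{3} = - \frac{26135 \cdot \frac{1}{64359586}}{3} = \left(- \frac{1}{3}\right) \frac{26135}{64359586} = - \frac{26135}{193078758} \approx -0.00013536$)
$\frac{-17121 - 1942}{O + 652} = \frac{-17121 - 1942}{- \frac{26135}{193078758} + 652} = - \frac{19063}{\frac{125887324081}{193078758}} = \left(-19063\right) \frac{193078758}{125887324081} = - \frac{3680660363754}{125887324081}$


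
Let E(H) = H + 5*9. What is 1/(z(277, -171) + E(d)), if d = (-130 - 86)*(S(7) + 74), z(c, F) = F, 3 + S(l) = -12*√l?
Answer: -859/10669122 - 8*√7/592729 ≈ -0.00011622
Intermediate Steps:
S(l) = -3 - 12*√l
d = -15336 + 2592*√7 (d = (-130 - 86)*((-3 - 12*√7) + 74) = -216*(71 - 12*√7) = -15336 + 2592*√7 ≈ -8478.2)
E(H) = 45 + H (E(H) = H + 45 = 45 + H)
1/(z(277, -171) + E(d)) = 1/(-171 + (45 + (-15336 + 2592*√7))) = 1/(-171 + (-15291 + 2592*√7)) = 1/(-15462 + 2592*√7)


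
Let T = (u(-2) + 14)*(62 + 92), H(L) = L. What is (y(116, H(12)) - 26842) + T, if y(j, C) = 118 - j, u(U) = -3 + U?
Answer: -25454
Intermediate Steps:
T = 1386 (T = ((-3 - 2) + 14)*(62 + 92) = (-5 + 14)*154 = 9*154 = 1386)
(y(116, H(12)) - 26842) + T = ((118 - 1*116) - 26842) + 1386 = ((118 - 116) - 26842) + 1386 = (2 - 26842) + 1386 = -26840 + 1386 = -25454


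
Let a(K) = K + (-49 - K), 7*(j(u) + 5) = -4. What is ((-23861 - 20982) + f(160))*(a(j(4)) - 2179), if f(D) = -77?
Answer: 100081760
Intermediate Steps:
j(u) = -39/7 (j(u) = -5 + (⅐)*(-4) = -5 - 4/7 = -39/7)
a(K) = -49
((-23861 - 20982) + f(160))*(a(j(4)) - 2179) = ((-23861 - 20982) - 77)*(-49 - 2179) = (-44843 - 77)*(-2228) = -44920*(-2228) = 100081760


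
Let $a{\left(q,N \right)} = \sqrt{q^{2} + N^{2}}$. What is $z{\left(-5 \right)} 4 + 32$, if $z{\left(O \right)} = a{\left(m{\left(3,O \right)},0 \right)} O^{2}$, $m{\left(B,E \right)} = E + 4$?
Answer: $132$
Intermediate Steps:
$m{\left(B,E \right)} = 4 + E$
$a{\left(q,N \right)} = \sqrt{N^{2} + q^{2}}$
$z{\left(O \right)} = O^{2} \sqrt{\left(4 + O\right)^{2}}$ ($z{\left(O \right)} = \sqrt{0^{2} + \left(4 + O\right)^{2}} O^{2} = \sqrt{0 + \left(4 + O\right)^{2}} O^{2} = \sqrt{\left(4 + O\right)^{2}} O^{2} = O^{2} \sqrt{\left(4 + O\right)^{2}}$)
$z{\left(-5 \right)} 4 + 32 = \left(-5\right)^{2} \sqrt{\left(4 - 5\right)^{2}} \cdot 4 + 32 = 25 \sqrt{\left(-1\right)^{2}} \cdot 4 + 32 = 25 \sqrt{1} \cdot 4 + 32 = 25 \cdot 1 \cdot 4 + 32 = 25 \cdot 4 + 32 = 100 + 32 = 132$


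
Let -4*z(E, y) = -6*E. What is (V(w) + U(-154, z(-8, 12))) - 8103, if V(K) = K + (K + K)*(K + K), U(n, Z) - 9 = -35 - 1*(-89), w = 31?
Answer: -4165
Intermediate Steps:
z(E, y) = 3*E/2 (z(E, y) = -(-3)*E/2 = 3*E/2)
U(n, Z) = 63 (U(n, Z) = 9 + (-35 - 1*(-89)) = 9 + (-35 + 89) = 9 + 54 = 63)
V(K) = K + 4*K² (V(K) = K + (2*K)*(2*K) = K + 4*K²)
(V(w) + U(-154, z(-8, 12))) - 8103 = (31*(1 + 4*31) + 63) - 8103 = (31*(1 + 124) + 63) - 8103 = (31*125 + 63) - 8103 = (3875 + 63) - 8103 = 3938 - 8103 = -4165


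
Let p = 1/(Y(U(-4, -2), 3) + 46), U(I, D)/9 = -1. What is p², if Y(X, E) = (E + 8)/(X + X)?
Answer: 324/667489 ≈ 0.00048540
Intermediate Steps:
U(I, D) = -9 (U(I, D) = 9*(-1) = -9)
Y(X, E) = (8 + E)/(2*X) (Y(X, E) = (8 + E)/((2*X)) = (8 + E)*(1/(2*X)) = (8 + E)/(2*X))
p = 18/817 (p = 1/((½)*(8 + 3)/(-9) + 46) = 1/((½)*(-⅑)*11 + 46) = 1/(-11/18 + 46) = 1/(817/18) = 18/817 ≈ 0.022032)
p² = (18/817)² = 324/667489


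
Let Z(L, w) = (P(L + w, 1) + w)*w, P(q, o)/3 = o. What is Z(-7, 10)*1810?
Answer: 235300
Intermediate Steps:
P(q, o) = 3*o
Z(L, w) = w*(3 + w) (Z(L, w) = (3*1 + w)*w = (3 + w)*w = w*(3 + w))
Z(-7, 10)*1810 = (10*(3 + 10))*1810 = (10*13)*1810 = 130*1810 = 235300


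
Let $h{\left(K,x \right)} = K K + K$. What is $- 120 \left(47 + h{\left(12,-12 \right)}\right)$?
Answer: $-24360$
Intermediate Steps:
$h{\left(K,x \right)} = K + K^{2}$ ($h{\left(K,x \right)} = K^{2} + K = K + K^{2}$)
$- 120 \left(47 + h{\left(12,-12 \right)}\right) = - 120 \left(47 + 12 \left(1 + 12\right)\right) = - 120 \left(47 + 12 \cdot 13\right) = - 120 \left(47 + 156\right) = \left(-120\right) 203 = -24360$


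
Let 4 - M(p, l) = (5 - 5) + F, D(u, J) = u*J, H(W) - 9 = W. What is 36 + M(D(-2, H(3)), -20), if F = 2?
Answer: 38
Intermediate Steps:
H(W) = 9 + W
D(u, J) = J*u
M(p, l) = 2 (M(p, l) = 4 - ((5 - 5) + 2) = 4 - (0 + 2) = 4 - 1*2 = 4 - 2 = 2)
36 + M(D(-2, H(3)), -20) = 36 + 2 = 38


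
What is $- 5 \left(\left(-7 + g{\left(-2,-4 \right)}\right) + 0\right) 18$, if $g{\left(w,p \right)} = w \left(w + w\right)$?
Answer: $-90$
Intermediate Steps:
$g{\left(w,p \right)} = 2 w^{2}$ ($g{\left(w,p \right)} = w 2 w = 2 w^{2}$)
$- 5 \left(\left(-7 + g{\left(-2,-4 \right)}\right) + 0\right) 18 = - 5 \left(\left(-7 + 2 \left(-2\right)^{2}\right) + 0\right) 18 = - 5 \left(\left(-7 + 2 \cdot 4\right) + 0\right) 18 = - 5 \left(\left(-7 + 8\right) + 0\right) 18 = - 5 \left(1 + 0\right) 18 = \left(-5\right) 1 \cdot 18 = \left(-5\right) 18 = -90$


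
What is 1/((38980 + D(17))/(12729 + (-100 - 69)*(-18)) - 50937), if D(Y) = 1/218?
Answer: -1146026/58372293815 ≈ -1.9633e-5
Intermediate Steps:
D(Y) = 1/218
1/((38980 + D(17))/(12729 + (-100 - 69)*(-18)) - 50937) = 1/((38980 + 1/218)/(12729 + (-100 - 69)*(-18)) - 50937) = 1/(8497641/(218*(12729 - 169*(-18))) - 50937) = 1/(8497641/(218*(12729 + 3042)) - 50937) = 1/((8497641/218)/15771 - 50937) = 1/((8497641/218)*(1/15771) - 50937) = 1/(2832547/1146026 - 50937) = 1/(-58372293815/1146026) = -1146026/58372293815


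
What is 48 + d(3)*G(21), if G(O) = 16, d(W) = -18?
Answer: -240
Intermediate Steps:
48 + d(3)*G(21) = 48 - 18*16 = 48 - 288 = -240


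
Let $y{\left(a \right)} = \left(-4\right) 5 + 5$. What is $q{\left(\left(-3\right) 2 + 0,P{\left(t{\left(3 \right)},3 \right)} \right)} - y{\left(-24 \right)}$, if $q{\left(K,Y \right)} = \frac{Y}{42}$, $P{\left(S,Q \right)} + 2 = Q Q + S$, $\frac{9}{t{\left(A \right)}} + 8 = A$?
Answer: $\frac{1588}{105} \approx 15.124$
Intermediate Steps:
$t{\left(A \right)} = \frac{9}{-8 + A}$
$P{\left(S,Q \right)} = -2 + S + Q^{2}$ ($P{\left(S,Q \right)} = -2 + \left(Q Q + S\right) = -2 + \left(Q^{2} + S\right) = -2 + \left(S + Q^{2}\right) = -2 + S + Q^{2}$)
$q{\left(K,Y \right)} = \frac{Y}{42}$ ($q{\left(K,Y \right)} = Y \frac{1}{42} = \frac{Y}{42}$)
$y{\left(a \right)} = -15$ ($y{\left(a \right)} = -20 + 5 = -15$)
$q{\left(\left(-3\right) 2 + 0,P{\left(t{\left(3 \right)},3 \right)} \right)} - y{\left(-24 \right)} = \frac{-2 + \frac{9}{-8 + 3} + 3^{2}}{42} - -15 = \frac{-2 + \frac{9}{-5} + 9}{42} + 15 = \frac{-2 + 9 \left(- \frac{1}{5}\right) + 9}{42} + 15 = \frac{-2 - \frac{9}{5} + 9}{42} + 15 = \frac{1}{42} \cdot \frac{26}{5} + 15 = \frac{13}{105} + 15 = \frac{1588}{105}$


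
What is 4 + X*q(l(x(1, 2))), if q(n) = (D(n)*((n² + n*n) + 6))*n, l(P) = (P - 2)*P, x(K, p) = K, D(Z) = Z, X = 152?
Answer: 1220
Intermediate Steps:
l(P) = P*(-2 + P) (l(P) = (-2 + P)*P = P*(-2 + P))
q(n) = n²*(6 + 2*n²) (q(n) = (n*((n² + n*n) + 6))*n = (n*((n² + n²) + 6))*n = (n*(2*n² + 6))*n = (n*(6 + 2*n²))*n = n²*(6 + 2*n²))
4 + X*q(l(x(1, 2))) = 4 + 152*(2*(1*(-2 + 1))²*(3 + (1*(-2 + 1))²)) = 4 + 152*(2*(1*(-1))²*(3 + (1*(-1))²)) = 4 + 152*(2*(-1)²*(3 + (-1)²)) = 4 + 152*(2*1*(3 + 1)) = 4 + 152*(2*1*4) = 4 + 152*8 = 4 + 1216 = 1220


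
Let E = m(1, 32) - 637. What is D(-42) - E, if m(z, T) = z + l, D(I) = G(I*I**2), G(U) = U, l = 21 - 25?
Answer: -73448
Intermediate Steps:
l = -4
D(I) = I**3 (D(I) = I*I**2 = I**3)
m(z, T) = -4 + z (m(z, T) = z - 4 = -4 + z)
E = -640 (E = (-4 + 1) - 637 = -3 - 637 = -640)
D(-42) - E = (-42)**3 - 1*(-640) = -74088 + 640 = -73448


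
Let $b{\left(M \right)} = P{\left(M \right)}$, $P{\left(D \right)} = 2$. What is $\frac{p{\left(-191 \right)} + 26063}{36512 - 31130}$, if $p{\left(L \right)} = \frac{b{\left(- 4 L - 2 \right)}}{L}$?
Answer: $\frac{4978031}{1027962} \approx 4.8426$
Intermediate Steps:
$b{\left(M \right)} = 2$
$p{\left(L \right)} = \frac{2}{L}$
$\frac{p{\left(-191 \right)} + 26063}{36512 - 31130} = \frac{\frac{2}{-191} + 26063}{36512 - 31130} = \frac{2 \left(- \frac{1}{191}\right) + 26063}{5382} = \left(- \frac{2}{191} + 26063\right) \frac{1}{5382} = \frac{4978031}{191} \cdot \frac{1}{5382} = \frac{4978031}{1027962}$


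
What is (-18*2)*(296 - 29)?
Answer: -9612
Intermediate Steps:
(-18*2)*(296 - 29) = -36*267 = -9612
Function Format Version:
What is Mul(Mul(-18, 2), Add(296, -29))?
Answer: -9612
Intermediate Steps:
Mul(Mul(-18, 2), Add(296, -29)) = Mul(-36, 267) = -9612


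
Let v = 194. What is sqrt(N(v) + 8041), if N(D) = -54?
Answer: 7*sqrt(163) ≈ 89.370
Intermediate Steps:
sqrt(N(v) + 8041) = sqrt(-54 + 8041) = sqrt(7987) = 7*sqrt(163)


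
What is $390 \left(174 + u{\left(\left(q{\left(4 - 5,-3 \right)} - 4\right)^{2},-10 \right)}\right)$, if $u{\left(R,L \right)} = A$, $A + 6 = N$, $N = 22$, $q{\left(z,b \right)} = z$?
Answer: $74100$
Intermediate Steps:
$A = 16$ ($A = -6 + 22 = 16$)
$u{\left(R,L \right)} = 16$
$390 \left(174 + u{\left(\left(q{\left(4 - 5,-3 \right)} - 4\right)^{2},-10 \right)}\right) = 390 \left(174 + 16\right) = 390 \cdot 190 = 74100$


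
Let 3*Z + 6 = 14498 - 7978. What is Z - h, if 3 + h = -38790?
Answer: 122893/3 ≈ 40964.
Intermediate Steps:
Z = 6514/3 (Z = -2 + (14498 - 7978)/3 = -2 + (⅓)*6520 = -2 + 6520/3 = 6514/3 ≈ 2171.3)
h = -38793 (h = -3 - 38790 = -38793)
Z - h = 6514/3 - 1*(-38793) = 6514/3 + 38793 = 122893/3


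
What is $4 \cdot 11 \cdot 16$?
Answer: $704$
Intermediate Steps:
$4 \cdot 11 \cdot 16 = 44 \cdot 16 = 704$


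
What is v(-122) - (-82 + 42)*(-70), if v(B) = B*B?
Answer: 12084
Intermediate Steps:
v(B) = B**2
v(-122) - (-82 + 42)*(-70) = (-122)**2 - (-82 + 42)*(-70) = 14884 - (-40)*(-70) = 14884 - 1*2800 = 14884 - 2800 = 12084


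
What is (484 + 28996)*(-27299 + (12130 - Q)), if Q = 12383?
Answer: -812232960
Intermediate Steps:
(484 + 28996)*(-27299 + (12130 - Q)) = (484 + 28996)*(-27299 + (12130 - 1*12383)) = 29480*(-27299 + (12130 - 12383)) = 29480*(-27299 - 253) = 29480*(-27552) = -812232960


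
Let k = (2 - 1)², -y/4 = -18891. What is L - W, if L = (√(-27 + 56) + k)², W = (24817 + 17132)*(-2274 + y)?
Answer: -3074442180 + 2*√29 ≈ -3.0744e+9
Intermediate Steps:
y = 75564 (y = -4*(-18891) = 75564)
W = 3074442210 (W = (24817 + 17132)*(-2274 + 75564) = 41949*73290 = 3074442210)
k = 1 (k = 1² = 1)
L = (1 + √29)² (L = (√(-27 + 56) + 1)² = (√29 + 1)² = (1 + √29)² ≈ 40.770)
L - W = (1 + √29)² - 1*3074442210 = (1 + √29)² - 3074442210 = -3074442210 + (1 + √29)²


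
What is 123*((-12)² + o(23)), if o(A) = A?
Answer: 20541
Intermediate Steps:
123*((-12)² + o(23)) = 123*((-12)² + 23) = 123*(144 + 23) = 123*167 = 20541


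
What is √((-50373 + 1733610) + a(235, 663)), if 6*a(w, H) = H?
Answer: √6733390/2 ≈ 1297.4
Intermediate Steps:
a(w, H) = H/6
√((-50373 + 1733610) + a(235, 663)) = √((-50373 + 1733610) + (⅙)*663) = √(1683237 + 221/2) = √(3366695/2) = √6733390/2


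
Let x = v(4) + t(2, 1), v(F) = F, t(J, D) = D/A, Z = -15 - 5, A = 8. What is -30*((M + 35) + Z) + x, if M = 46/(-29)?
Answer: -92403/232 ≈ -398.29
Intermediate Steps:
Z = -20
t(J, D) = D/8
M = -46/29 (M = 46*(-1/29) = -46/29 ≈ -1.5862)
x = 33/8 (x = 4 + (1/8)*1 = 4 + 1/8 = 33/8 ≈ 4.1250)
-30*((M + 35) + Z) + x = -30*((-46/29 + 35) - 20) + 33/8 = -30*(969/29 - 20) + 33/8 = -30*389/29 + 33/8 = -11670/29 + 33/8 = -92403/232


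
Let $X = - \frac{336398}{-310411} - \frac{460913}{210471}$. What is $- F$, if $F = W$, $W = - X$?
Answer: $- \frac{72270441785}{65332513581} \approx -1.1062$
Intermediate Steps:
$X = - \frac{72270441785}{65332513581}$ ($X = \left(-336398\right) \left(- \frac{1}{310411}\right) - \frac{460913}{210471} = \frac{336398}{310411} - \frac{460913}{210471} = - \frac{72270441785}{65332513581} \approx -1.1062$)
$W = \frac{72270441785}{65332513581}$ ($W = \left(-1\right) \left(- \frac{72270441785}{65332513581}\right) = \frac{72270441785}{65332513581} \approx 1.1062$)
$F = \frac{72270441785}{65332513581} \approx 1.1062$
$- F = \left(-1\right) \frac{72270441785}{65332513581} = - \frac{72270441785}{65332513581}$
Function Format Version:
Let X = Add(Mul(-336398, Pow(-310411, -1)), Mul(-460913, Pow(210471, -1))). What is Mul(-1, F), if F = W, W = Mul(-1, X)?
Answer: Rational(-72270441785, 65332513581) ≈ -1.1062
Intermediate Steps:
X = Rational(-72270441785, 65332513581) (X = Add(Mul(-336398, Rational(-1, 310411)), Mul(-460913, Rational(1, 210471))) = Add(Rational(336398, 310411), Rational(-460913, 210471)) = Rational(-72270441785, 65332513581) ≈ -1.1062)
W = Rational(72270441785, 65332513581) (W = Mul(-1, Rational(-72270441785, 65332513581)) = Rational(72270441785, 65332513581) ≈ 1.1062)
F = Rational(72270441785, 65332513581) ≈ 1.1062
Mul(-1, F) = Mul(-1, Rational(72270441785, 65332513581)) = Rational(-72270441785, 65332513581)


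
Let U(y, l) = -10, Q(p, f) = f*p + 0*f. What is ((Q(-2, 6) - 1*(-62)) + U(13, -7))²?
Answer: 1600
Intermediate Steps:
Q(p, f) = f*p (Q(p, f) = f*p + 0 = f*p)
((Q(-2, 6) - 1*(-62)) + U(13, -7))² = ((6*(-2) - 1*(-62)) - 10)² = ((-12 + 62) - 10)² = (50 - 10)² = 40² = 1600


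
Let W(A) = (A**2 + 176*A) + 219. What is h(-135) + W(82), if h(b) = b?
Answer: 21240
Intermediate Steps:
W(A) = 219 + A**2 + 176*A
h(-135) + W(82) = -135 + (219 + 82**2 + 176*82) = -135 + (219 + 6724 + 14432) = -135 + 21375 = 21240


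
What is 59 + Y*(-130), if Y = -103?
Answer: 13449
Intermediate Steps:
59 + Y*(-130) = 59 - 103*(-130) = 59 + 13390 = 13449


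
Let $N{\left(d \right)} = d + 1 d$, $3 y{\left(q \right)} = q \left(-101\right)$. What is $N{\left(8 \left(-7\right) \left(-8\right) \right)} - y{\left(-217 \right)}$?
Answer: $- \frac{19229}{3} \approx -6409.7$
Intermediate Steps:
$y{\left(q \right)} = - \frac{101 q}{3}$ ($y{\left(q \right)} = \frac{q \left(-101\right)}{3} = \frac{\left(-101\right) q}{3} = - \frac{101 q}{3}$)
$N{\left(d \right)} = 2 d$ ($N{\left(d \right)} = d + d = 2 d$)
$N{\left(8 \left(-7\right) \left(-8\right) \right)} - y{\left(-217 \right)} = 2 \cdot 8 \left(-7\right) \left(-8\right) - \left(- \frac{101}{3}\right) \left(-217\right) = 2 \left(\left(-56\right) \left(-8\right)\right) - \frac{21917}{3} = 2 \cdot 448 - \frac{21917}{3} = 896 - \frac{21917}{3} = - \frac{19229}{3}$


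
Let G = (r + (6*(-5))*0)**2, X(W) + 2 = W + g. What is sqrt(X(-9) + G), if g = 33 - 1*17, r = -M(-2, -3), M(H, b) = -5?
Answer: sqrt(30) ≈ 5.4772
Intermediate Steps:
r = 5 (r = -1*(-5) = 5)
g = 16 (g = 33 - 17 = 16)
X(W) = 14 + W (X(W) = -2 + (W + 16) = -2 + (16 + W) = 14 + W)
G = 25 (G = (5 + (6*(-5))*0)**2 = (5 - 30*0)**2 = (5 + 0)**2 = 5**2 = 25)
sqrt(X(-9) + G) = sqrt((14 - 9) + 25) = sqrt(5 + 25) = sqrt(30)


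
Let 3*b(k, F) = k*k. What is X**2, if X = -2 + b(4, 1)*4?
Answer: 3364/9 ≈ 373.78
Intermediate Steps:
b(k, F) = k**2/3 (b(k, F) = (k*k)/3 = k**2/3)
X = 58/3 (X = -2 + ((1/3)*4**2)*4 = -2 + ((1/3)*16)*4 = -2 + (16/3)*4 = -2 + 64/3 = 58/3 ≈ 19.333)
X**2 = (58/3)**2 = 3364/9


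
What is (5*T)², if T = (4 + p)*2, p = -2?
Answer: 400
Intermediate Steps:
T = 4 (T = (4 - 2)*2 = 2*2 = 4)
(5*T)² = (5*4)² = 20² = 400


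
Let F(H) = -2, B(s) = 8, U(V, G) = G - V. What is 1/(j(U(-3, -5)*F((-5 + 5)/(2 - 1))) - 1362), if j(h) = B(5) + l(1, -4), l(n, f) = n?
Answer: -1/1353 ≈ -0.00073910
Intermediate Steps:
j(h) = 9 (j(h) = 8 + 1 = 9)
1/(j(U(-3, -5)*F((-5 + 5)/(2 - 1))) - 1362) = 1/(9 - 1362) = 1/(-1353) = -1/1353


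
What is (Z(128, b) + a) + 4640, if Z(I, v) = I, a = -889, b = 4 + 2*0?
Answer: 3879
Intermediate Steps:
b = 4 (b = 4 + 0 = 4)
(Z(128, b) + a) + 4640 = (128 - 889) + 4640 = -761 + 4640 = 3879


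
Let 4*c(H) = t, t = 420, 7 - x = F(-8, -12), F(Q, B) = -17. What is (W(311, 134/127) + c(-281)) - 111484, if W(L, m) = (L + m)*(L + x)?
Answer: -868748/127 ≈ -6840.5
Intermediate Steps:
x = 24 (x = 7 - 1*(-17) = 7 + 17 = 24)
c(H) = 105 (c(H) = (¼)*420 = 105)
W(L, m) = (24 + L)*(L + m) (W(L, m) = (L + m)*(L + 24) = (L + m)*(24 + L) = (24 + L)*(L + m))
(W(311, 134/127) + c(-281)) - 111484 = ((311² + 24*311 + 24*(134/127) + 311*(134/127)) + 105) - 111484 = ((96721 + 7464 + 24*(134*(1/127)) + 311*(134*(1/127))) + 105) - 111484 = ((96721 + 7464 + 24*(134/127) + 311*(134/127)) + 105) - 111484 = ((96721 + 7464 + 3216/127 + 41674/127) + 105) - 111484 = (13276385/127 + 105) - 111484 = 13289720/127 - 111484 = -868748/127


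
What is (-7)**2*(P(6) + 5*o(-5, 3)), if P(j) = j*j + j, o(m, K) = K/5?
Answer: 2205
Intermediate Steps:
o(m, K) = K/5 (o(m, K) = K*(1/5) = K/5)
P(j) = j + j**2 (P(j) = j**2 + j = j + j**2)
(-7)**2*(P(6) + 5*o(-5, 3)) = (-7)**2*(6*(1 + 6) + 5*((1/5)*3)) = 49*(6*7 + 5*(3/5)) = 49*(42 + 3) = 49*45 = 2205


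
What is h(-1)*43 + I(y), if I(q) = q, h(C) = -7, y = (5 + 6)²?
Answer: -180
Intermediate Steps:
y = 121 (y = 11² = 121)
h(-1)*43 + I(y) = -7*43 + 121 = -301 + 121 = -180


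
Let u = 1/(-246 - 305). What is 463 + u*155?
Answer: 254958/551 ≈ 462.72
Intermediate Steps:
u = -1/551 (u = 1/(-551) = -1/551 ≈ -0.0018149)
463 + u*155 = 463 - 1/551*155 = 463 - 155/551 = 254958/551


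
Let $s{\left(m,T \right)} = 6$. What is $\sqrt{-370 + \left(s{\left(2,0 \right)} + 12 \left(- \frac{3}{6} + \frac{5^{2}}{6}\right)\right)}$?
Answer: $8 i \sqrt{5} \approx 17.889 i$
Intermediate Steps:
$\sqrt{-370 + \left(s{\left(2,0 \right)} + 12 \left(- \frac{3}{6} + \frac{5^{2}}{6}\right)\right)} = \sqrt{-370 + \left(6 + 12 \left(- \frac{3}{6} + \frac{5^{2}}{6}\right)\right)} = \sqrt{-370 + \left(6 + 12 \left(\left(-3\right) \frac{1}{6} + 25 \cdot \frac{1}{6}\right)\right)} = \sqrt{-370 + \left(6 + 12 \left(- \frac{1}{2} + \frac{25}{6}\right)\right)} = \sqrt{-370 + \left(6 + 12 \cdot \frac{11}{3}\right)} = \sqrt{-370 + \left(6 + 44\right)} = \sqrt{-370 + 50} = \sqrt{-320} = 8 i \sqrt{5}$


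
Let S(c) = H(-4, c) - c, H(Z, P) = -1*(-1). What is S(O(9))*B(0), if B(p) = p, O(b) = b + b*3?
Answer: 0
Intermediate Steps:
H(Z, P) = 1
O(b) = 4*b (O(b) = b + 3*b = 4*b)
S(c) = 1 - c
S(O(9))*B(0) = (1 - 4*9)*0 = (1 - 1*36)*0 = (1 - 36)*0 = -35*0 = 0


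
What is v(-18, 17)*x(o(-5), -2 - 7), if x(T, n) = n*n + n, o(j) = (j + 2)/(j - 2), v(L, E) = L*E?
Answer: -22032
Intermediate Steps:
v(L, E) = E*L
o(j) = (2 + j)/(-2 + j)
x(T, n) = n + n² (x(T, n) = n² + n = n + n²)
v(-18, 17)*x(o(-5), -2 - 7) = (17*(-18))*((-2 - 7)*(1 + (-2 - 7))) = -(-2754)*(1 - 9) = -(-2754)*(-8) = -306*72 = -22032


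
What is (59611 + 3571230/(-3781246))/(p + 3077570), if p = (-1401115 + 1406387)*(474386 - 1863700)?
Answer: -56350071019/6920990228598537 ≈ -8.1419e-6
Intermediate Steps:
p = -7324463408 (p = 5272*(-1389314) = -7324463408)
(59611 + 3571230/(-3781246))/(p + 3077570) = (59611 + 3571230/(-3781246))/(-7324463408 + 3077570) = (59611 + 3571230*(-1/3781246))/(-7321385838) = (59611 - 1785615/1890623)*(-1/7321385838) = (112700142038/1890623)*(-1/7321385838) = -56350071019/6920990228598537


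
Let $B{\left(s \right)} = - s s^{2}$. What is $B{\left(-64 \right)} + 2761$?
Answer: $264905$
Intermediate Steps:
$B{\left(s \right)} = - s^{3}$
$B{\left(-64 \right)} + 2761 = - \left(-64\right)^{3} + 2761 = \left(-1\right) \left(-262144\right) + 2761 = 262144 + 2761 = 264905$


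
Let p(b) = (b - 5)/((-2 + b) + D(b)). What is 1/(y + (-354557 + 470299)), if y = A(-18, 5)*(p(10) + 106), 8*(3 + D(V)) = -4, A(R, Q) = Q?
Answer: 9/1046498 ≈ 8.6001e-6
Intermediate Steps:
D(V) = -7/2 (D(V) = -3 + (⅛)*(-4) = -3 - ½ = -7/2)
p(b) = (-5 + b)/(-11/2 + b) (p(b) = (b - 5)/((-2 + b) - 7/2) = (-5 + b)/(-11/2 + b))
y = 4820/9 (y = 5*(2*(-5 + 10)/(-11 + 2*10) + 106) = 5*(2*5/(-11 + 20) + 106) = 5*(2*5/9 + 106) = 5*(2*(⅑)*5 + 106) = 5*(10/9 + 106) = 5*(964/9) = 4820/9 ≈ 535.56)
1/(y + (-354557 + 470299)) = 1/(4820/9 + (-354557 + 470299)) = 1/(4820/9 + 115742) = 1/(1046498/9) = 9/1046498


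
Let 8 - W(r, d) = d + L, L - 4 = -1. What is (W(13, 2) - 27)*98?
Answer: -2352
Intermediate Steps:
L = 3 (L = 4 - 1 = 3)
W(r, d) = 5 - d (W(r, d) = 8 - (d + 3) = 8 - (3 + d) = 8 + (-3 - d) = 5 - d)
(W(13, 2) - 27)*98 = ((5 - 1*2) - 27)*98 = ((5 - 2) - 27)*98 = (3 - 27)*98 = -24*98 = -2352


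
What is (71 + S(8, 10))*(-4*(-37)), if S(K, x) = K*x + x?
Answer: 23828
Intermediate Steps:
S(K, x) = x + K*x
(71 + S(8, 10))*(-4*(-37)) = (71 + 10*(1 + 8))*(-4*(-37)) = (71 + 10*9)*148 = (71 + 90)*148 = 161*148 = 23828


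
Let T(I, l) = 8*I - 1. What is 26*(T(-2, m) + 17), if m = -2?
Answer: 0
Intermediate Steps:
T(I, l) = -1 + 8*I
26*(T(-2, m) + 17) = 26*((-1 + 8*(-2)) + 17) = 26*((-1 - 16) + 17) = 26*(-17 + 17) = 26*0 = 0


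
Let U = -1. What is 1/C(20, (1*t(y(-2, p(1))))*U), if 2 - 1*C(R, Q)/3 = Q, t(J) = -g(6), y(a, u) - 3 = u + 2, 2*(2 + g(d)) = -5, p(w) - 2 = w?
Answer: 2/39 ≈ 0.051282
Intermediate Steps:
p(w) = 2 + w
g(d) = -9/2 (g(d) = -2 + (1/2)*(-5) = -2 - 5/2 = -9/2)
y(a, u) = 5 + u (y(a, u) = 3 + (u + 2) = 3 + (2 + u) = 5 + u)
t(J) = 9/2 (t(J) = -1*(-9/2) = 9/2)
C(R, Q) = 6 - 3*Q
1/C(20, (1*t(y(-2, p(1))))*U) = 1/(6 - 3*1*(9/2)*(-1)) = 1/(6 - 27*(-1)/2) = 1/(6 - 3*(-9/2)) = 1/(6 + 27/2) = 1/(39/2) = 2/39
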